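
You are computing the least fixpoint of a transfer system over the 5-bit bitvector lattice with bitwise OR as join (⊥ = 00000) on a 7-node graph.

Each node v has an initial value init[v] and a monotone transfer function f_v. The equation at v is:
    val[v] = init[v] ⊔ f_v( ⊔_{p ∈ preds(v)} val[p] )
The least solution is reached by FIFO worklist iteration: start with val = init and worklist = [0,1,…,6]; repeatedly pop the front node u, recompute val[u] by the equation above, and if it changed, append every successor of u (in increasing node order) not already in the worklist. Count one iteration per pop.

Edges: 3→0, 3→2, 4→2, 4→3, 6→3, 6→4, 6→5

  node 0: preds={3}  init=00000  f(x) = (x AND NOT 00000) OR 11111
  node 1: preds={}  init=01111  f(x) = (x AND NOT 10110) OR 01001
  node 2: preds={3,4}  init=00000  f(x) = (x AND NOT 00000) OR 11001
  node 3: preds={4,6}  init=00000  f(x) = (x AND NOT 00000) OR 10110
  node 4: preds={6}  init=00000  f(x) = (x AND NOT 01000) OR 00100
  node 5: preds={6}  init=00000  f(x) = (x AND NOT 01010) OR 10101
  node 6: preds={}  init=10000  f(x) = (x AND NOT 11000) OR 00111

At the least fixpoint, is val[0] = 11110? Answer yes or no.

Trace (15 dequeues):
  [1] u=0 | in 00000 | out 11111 | prev 00000 | push {}
  [2] u=1 | in 00000 | out 01111 | ==
  [3] u=2 | in 00000 | out 11001 | prev 00000 | push {}
  [4] u=3 | in 10000 | out 10110 | prev 00000 | push {0,2}
  [5] u=4 | in 10000 | out 10100 | prev 00000 | push {3}
  [6] u=5 | in 10000 | out 10101 | prev 00000 | push {}
  [7] u=6 | in 00000 | out 10111 | prev 10000 | push {4,5}
  [8] u=0 | in 10110 | out 11111 | ==
  [9] u=2 | in 10110 | out 11111 | prev 11001 | push {}
  [10] u=3 | in 10111 | out 10111 | prev 10110 | push {0,2}
  [11] u=4 | in 10111 | out 10111 | prev 10100 | push {3}
  [12] u=5 | in 10111 | out 10101 | ==
  [13] u=0 | in 10111 | out 11111 | ==
  [14] u=2 | in 10111 | out 11111 | ==
  [15] u=3 | in 10111 | out 10111 | ==

Converged values:
  [0] 11111
  [1] 01111
  [2] 11111
  [3] 10111
  [4] 10111
  [5] 10101
  [6] 10111

no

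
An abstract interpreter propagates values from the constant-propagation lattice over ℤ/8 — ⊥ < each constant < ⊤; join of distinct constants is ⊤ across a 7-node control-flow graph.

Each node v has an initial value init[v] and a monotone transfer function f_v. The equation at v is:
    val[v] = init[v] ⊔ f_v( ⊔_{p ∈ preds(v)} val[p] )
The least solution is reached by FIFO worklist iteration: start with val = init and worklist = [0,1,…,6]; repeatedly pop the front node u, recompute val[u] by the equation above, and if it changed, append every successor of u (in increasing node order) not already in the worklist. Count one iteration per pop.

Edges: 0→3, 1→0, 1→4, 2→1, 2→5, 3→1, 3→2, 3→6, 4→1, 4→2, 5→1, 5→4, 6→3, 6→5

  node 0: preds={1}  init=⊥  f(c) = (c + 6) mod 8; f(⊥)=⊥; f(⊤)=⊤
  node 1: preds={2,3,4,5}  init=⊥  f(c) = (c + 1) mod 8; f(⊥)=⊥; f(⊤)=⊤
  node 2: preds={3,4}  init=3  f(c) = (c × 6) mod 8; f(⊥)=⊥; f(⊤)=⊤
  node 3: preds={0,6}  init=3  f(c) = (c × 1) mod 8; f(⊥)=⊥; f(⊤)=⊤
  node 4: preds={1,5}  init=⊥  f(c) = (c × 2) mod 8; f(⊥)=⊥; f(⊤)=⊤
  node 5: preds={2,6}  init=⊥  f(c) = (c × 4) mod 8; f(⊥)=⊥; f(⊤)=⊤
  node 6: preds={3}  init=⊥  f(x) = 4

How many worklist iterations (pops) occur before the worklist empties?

Iteration log — 18 steps:
  step 1. node 0  ⊔preds=⊥  new=⊥  stable
  step 2. node 1  ⊔preds=3  new=4  old=⊥  +wl: 0
  step 3. node 2  ⊔preds=3  new=⊤  old=3  +wl: 1
  step 4. node 3  ⊔preds=⊥  new=3  stable
  step 5. node 4  ⊔preds=4  new=0  old=⊥  +wl: 2
  step 6. node 5  ⊔preds=⊤  new=⊤  old=⊥  +wl: 4
  step 7. node 6  ⊔preds=3  new=4  old=⊥  +wl: 3,5
  step 8. node 0  ⊔preds=4  new=2  old=⊥  +wl: 
  step 9. node 1  ⊔preds=⊤  new=⊤  old=4  +wl: 0
  step 10. node 2  ⊔preds=⊤  new=⊤  stable
  step 11. node 4  ⊔preds=⊤  new=⊤  old=0  +wl: 1,2
  step 12. node 3  ⊔preds=⊤  new=⊤  old=3  +wl: 6
  step 13. node 5  ⊔preds=⊤  new=⊤  stable
  step 14. node 0  ⊔preds=⊤  new=⊤  old=2  +wl: 3
  step 15. node 1  ⊔preds=⊤  new=⊤  stable
  step 16. node 2  ⊔preds=⊤  new=⊤  stable
  step 17. node 6  ⊔preds=⊤  new=4  stable
  step 18. node 3  ⊔preds=⊤  new=⊤  stable

Least fixpoint reached:
  node 0: ⊤
  node 1: ⊤
  node 2: ⊤
  node 3: ⊤
  node 4: ⊤
  node 5: ⊤
  node 6: 4

18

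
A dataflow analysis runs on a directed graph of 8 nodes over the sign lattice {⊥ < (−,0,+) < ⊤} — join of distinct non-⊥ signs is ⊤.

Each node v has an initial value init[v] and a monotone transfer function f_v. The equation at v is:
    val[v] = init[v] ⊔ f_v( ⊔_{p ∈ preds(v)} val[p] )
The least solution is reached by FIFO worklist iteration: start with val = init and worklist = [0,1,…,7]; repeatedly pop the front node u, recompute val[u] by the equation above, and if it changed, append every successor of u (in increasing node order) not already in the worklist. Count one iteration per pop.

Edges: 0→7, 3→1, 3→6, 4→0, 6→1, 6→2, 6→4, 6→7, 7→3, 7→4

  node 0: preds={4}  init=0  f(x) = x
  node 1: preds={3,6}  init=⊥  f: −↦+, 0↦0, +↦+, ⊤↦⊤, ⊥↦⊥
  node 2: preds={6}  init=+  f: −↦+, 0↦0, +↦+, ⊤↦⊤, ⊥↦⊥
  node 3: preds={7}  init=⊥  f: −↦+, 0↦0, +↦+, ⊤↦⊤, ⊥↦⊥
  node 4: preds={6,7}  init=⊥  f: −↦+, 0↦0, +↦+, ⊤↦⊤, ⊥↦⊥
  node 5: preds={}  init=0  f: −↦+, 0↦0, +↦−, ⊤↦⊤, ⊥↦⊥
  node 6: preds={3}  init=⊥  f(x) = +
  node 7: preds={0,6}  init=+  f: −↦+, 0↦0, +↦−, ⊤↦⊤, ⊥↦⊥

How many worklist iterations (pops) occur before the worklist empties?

17

Worklist (17 pops):
  #1 pop 0: in=⊥ → 0 (no change)
  #2 pop 1: in=⊥ → ⊥ (no change)
  #3 pop 2: in=⊥ → + (no change)
  #4 pop 3: in=+ → + (was ⊥); enqueue [1]
  #5 pop 4: in=+ → + (was ⊥); enqueue [0]
  #6 pop 5: in=⊥ → 0 (no change)
  #7 pop 6: in=+ → + (was ⊥); enqueue [2,4]
  #8 pop 7: in=⊤ → ⊤ (was +); enqueue [3]
  #9 pop 1: in=+ → + (was ⊥); enqueue []
  #10 pop 0: in=+ → ⊤ (was 0); enqueue [7]
  #11 pop 2: in=+ → + (no change)
  #12 pop 4: in=⊤ → ⊤ (was +); enqueue [0]
  #13 pop 3: in=⊤ → ⊤ (was +); enqueue [1,6]
  #14 pop 7: in=⊤ → ⊤ (no change)
  #15 pop 0: in=⊤ → ⊤ (no change)
  #16 pop 1: in=⊤ → ⊤ (was +); enqueue []
  #17 pop 6: in=⊤ → + (no change)

Fixpoint:
  val[0] = ⊤
  val[1] = ⊤
  val[2] = +
  val[3] = ⊤
  val[4] = ⊤
  val[5] = 0
  val[6] = +
  val[7] = ⊤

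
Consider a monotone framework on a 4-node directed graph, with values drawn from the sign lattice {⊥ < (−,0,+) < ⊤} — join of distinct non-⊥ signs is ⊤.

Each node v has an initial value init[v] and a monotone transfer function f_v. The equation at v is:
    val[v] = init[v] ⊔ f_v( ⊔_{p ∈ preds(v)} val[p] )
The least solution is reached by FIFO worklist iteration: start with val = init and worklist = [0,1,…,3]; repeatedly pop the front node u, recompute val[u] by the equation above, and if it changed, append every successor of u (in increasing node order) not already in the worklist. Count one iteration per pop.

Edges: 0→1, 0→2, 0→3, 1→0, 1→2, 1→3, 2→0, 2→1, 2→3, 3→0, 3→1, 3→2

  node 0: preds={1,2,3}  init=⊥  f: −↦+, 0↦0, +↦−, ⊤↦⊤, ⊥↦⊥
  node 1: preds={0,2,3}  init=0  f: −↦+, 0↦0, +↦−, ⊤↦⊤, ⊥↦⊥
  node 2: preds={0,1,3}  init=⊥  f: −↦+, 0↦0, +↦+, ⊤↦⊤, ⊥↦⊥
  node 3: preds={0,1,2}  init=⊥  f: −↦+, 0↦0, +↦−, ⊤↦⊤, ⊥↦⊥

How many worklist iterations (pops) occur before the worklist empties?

Trace (7 dequeues):
  [1] u=0 | in 0 | out 0 | prev ⊥ | push {}
  [2] u=1 | in 0 | out 0 | ==
  [3] u=2 | in 0 | out 0 | prev ⊥ | push {0,1}
  [4] u=3 | in 0 | out 0 | prev ⊥ | push {2}
  [5] u=0 | in 0 | out 0 | ==
  [6] u=1 | in 0 | out 0 | ==
  [7] u=2 | in 0 | out 0 | ==

Converged values:
  [0] 0
  [1] 0
  [2] 0
  [3] 0

7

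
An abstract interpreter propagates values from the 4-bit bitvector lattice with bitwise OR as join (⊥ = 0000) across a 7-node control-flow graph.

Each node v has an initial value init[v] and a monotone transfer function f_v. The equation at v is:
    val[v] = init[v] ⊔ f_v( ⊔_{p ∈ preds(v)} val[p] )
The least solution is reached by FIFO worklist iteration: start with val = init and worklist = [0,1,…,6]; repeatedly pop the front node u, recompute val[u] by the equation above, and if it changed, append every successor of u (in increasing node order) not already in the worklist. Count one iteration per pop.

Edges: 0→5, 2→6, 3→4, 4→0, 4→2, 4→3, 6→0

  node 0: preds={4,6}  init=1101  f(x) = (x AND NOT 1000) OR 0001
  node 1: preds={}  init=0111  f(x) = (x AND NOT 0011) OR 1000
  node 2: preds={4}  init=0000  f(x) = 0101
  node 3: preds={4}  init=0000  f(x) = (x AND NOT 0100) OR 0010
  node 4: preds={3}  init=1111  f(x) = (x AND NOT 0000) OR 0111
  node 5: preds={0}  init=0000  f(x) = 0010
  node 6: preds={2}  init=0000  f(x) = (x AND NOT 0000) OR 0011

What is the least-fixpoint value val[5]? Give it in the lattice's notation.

0010

Trace (8 dequeues):
  [1] u=0 | in 1111 | out 1111 | prev 1101 | push {}
  [2] u=1 | in 0000 | out 1111 | prev 0111 | push {}
  [3] u=2 | in 1111 | out 0101 | prev 0000 | push {}
  [4] u=3 | in 1111 | out 1011 | prev 0000 | push {}
  [5] u=4 | in 1011 | out 1111 | ==
  [6] u=5 | in 1111 | out 0010 | prev 0000 | push {}
  [7] u=6 | in 0101 | out 0111 | prev 0000 | push {0}
  [8] u=0 | in 1111 | out 1111 | ==

Converged values:
  [0] 1111
  [1] 1111
  [2] 0101
  [3] 1011
  [4] 1111
  [5] 0010
  [6] 0111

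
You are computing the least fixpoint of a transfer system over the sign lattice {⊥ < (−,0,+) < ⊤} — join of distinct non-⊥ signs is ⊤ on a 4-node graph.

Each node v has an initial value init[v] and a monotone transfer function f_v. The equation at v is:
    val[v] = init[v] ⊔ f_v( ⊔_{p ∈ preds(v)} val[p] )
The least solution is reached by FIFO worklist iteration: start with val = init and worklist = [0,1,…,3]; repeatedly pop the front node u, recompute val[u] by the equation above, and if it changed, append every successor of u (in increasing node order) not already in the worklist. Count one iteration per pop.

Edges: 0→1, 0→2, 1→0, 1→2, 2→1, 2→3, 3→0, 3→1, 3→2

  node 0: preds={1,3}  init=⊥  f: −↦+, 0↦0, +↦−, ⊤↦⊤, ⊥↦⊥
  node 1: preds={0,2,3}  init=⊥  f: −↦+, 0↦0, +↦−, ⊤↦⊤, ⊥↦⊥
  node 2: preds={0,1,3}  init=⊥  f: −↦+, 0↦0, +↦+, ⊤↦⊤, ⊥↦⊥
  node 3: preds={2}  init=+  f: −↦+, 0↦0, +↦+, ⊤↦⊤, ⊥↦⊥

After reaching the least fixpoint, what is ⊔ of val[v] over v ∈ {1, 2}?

⊤

Worklist (7 pops):
  #1 pop 0: in=+ → − (was ⊥); enqueue []
  #2 pop 1: in=⊤ → ⊤ (was ⊥); enqueue [0]
  #3 pop 2: in=⊤ → ⊤ (was ⊥); enqueue [1]
  #4 pop 3: in=⊤ → ⊤ (was +); enqueue [2]
  #5 pop 0: in=⊤ → ⊤ (was −); enqueue []
  #6 pop 1: in=⊤ → ⊤ (no change)
  #7 pop 2: in=⊤ → ⊤ (no change)

Fixpoint:
  val[0] = ⊤
  val[1] = ⊤
  val[2] = ⊤
  val[3] = ⊤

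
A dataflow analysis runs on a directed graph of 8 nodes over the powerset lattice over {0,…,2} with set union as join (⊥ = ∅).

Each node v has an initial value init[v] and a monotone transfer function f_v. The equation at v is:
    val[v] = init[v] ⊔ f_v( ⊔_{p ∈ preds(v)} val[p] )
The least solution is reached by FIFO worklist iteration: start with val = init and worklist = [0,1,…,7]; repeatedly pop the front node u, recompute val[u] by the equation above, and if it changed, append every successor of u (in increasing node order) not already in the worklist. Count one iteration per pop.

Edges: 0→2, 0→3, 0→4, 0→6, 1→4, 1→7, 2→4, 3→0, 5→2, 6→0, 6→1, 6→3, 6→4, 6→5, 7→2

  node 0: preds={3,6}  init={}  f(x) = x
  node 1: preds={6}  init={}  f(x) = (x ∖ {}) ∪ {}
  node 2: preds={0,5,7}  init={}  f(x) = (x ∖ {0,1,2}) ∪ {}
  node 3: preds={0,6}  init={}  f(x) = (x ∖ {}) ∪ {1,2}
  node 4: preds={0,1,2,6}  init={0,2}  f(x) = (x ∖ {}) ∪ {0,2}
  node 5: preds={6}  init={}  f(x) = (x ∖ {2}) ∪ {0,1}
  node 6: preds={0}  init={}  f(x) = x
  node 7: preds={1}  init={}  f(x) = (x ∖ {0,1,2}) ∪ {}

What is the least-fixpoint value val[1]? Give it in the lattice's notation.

{1,2}

Worklist (19 pops):
  #1 pop 0: in={} → {} (no change)
  #2 pop 1: in={} → {} (no change)
  #3 pop 2: in={} → {} (no change)
  #4 pop 3: in={} → {1,2} (was {}); enqueue [0]
  #5 pop 4: in={} → {0,2} (no change)
  #6 pop 5: in={} → {0,1} (was {}); enqueue [2]
  #7 pop 6: in={} → {} (no change)
  #8 pop 7: in={} → {} (no change)
  #9 pop 0: in={1,2} → {1,2} (was {}); enqueue [3,4,6]
  #10 pop 2: in={0,1,2} → {} (no change)
  #11 pop 3: in={1,2} → {1,2} (no change)
  #12 pop 4: in={1,2} → {0,1,2} (was {0,2}); enqueue []
  #13 pop 6: in={1,2} → {1,2} (was {}); enqueue [0,1,3,4,5]
  #14 pop 0: in={1,2} → {1,2} (no change)
  #15 pop 1: in={1,2} → {1,2} (was {}); enqueue [7]
  #16 pop 3: in={1,2} → {1,2} (no change)
  #17 pop 4: in={1,2} → {0,1,2} (no change)
  #18 pop 5: in={1,2} → {0,1} (no change)
  #19 pop 7: in={1,2} → {} (no change)

Fixpoint:
  val[0] = {1,2}
  val[1] = {1,2}
  val[2] = {}
  val[3] = {1,2}
  val[4] = {0,1,2}
  val[5] = {0,1}
  val[6] = {1,2}
  val[7] = {}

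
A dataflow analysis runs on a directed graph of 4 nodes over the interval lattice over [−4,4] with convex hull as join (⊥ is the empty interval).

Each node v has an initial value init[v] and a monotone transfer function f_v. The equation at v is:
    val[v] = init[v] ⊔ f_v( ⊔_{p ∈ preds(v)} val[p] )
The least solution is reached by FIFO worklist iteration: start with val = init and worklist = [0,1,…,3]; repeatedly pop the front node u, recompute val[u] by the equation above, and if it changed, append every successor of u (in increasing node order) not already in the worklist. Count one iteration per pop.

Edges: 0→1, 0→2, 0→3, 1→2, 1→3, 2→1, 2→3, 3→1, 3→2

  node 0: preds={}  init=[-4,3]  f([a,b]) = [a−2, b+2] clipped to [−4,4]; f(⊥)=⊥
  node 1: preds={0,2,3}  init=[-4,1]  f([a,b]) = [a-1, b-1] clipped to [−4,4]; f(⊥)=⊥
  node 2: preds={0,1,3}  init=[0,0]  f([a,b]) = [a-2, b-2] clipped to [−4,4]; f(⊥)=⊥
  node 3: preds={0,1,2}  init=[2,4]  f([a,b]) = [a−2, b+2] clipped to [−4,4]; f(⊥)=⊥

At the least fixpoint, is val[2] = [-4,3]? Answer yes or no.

Trace (6 dequeues):
  [1] u=0 | in ⊥ | out [-4,3] | ==
  [2] u=1 | in [-4,4] | out [-4,3] | prev [-4,1] | push {}
  [3] u=2 | in [-4,4] | out [-4,2] | prev [0,0] | push {1}
  [4] u=3 | in [-4,3] | out [-4,4] | prev [2,4] | push {2}
  [5] u=1 | in [-4,4] | out [-4,3] | ==
  [6] u=2 | in [-4,4] | out [-4,2] | ==

Converged values:
  [0] [-4,3]
  [1] [-4,3]
  [2] [-4,2]
  [3] [-4,4]

no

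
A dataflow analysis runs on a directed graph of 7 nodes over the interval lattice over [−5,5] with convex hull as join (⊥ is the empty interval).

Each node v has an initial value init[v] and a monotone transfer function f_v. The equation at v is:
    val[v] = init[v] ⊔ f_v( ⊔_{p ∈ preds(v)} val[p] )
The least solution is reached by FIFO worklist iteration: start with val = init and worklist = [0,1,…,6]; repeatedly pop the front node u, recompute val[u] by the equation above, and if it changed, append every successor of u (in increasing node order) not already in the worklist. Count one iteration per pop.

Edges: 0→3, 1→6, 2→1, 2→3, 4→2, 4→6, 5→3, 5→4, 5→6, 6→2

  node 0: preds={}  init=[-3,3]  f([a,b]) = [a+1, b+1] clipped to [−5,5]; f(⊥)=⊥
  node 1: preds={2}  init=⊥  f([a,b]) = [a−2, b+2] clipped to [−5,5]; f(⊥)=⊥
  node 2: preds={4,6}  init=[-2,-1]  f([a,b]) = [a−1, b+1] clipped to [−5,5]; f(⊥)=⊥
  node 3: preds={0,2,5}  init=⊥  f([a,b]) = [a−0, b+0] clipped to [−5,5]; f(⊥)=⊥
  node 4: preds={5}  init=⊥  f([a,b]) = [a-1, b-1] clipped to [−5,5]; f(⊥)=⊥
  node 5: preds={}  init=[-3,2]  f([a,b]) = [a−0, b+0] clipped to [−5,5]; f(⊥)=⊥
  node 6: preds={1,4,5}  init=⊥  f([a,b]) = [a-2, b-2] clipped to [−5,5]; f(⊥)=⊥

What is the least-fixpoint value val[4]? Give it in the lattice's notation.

Trace (18 dequeues):
  [1] u=0 | in ⊥ | out [-3,3] | ==
  [2] u=1 | in [-2,-1] | out [-4,1] | prev ⊥ | push {}
  [3] u=2 | in ⊥ | out [-2,-1] | ==
  [4] u=3 | in [-3,3] | out [-3,3] | prev ⊥ | push {}
  [5] u=4 | in [-3,2] | out [-4,1] | prev ⊥ | push {2}
  [6] u=5 | in ⊥ | out [-3,2] | ==
  [7] u=6 | in [-4,2] | out [-5,0] | prev ⊥ | push {}
  [8] u=2 | in [-5,1] | out [-5,2] | prev [-2,-1] | push {1,3}
  [9] u=1 | in [-5,2] | out [-5,4] | prev [-4,1] | push {6}
  [10] u=3 | in [-5,3] | out [-5,3] | prev [-3,3] | push {}
  [11] u=6 | in [-5,4] | out [-5,2] | prev [-5,0] | push {2}
  [12] u=2 | in [-5,2] | out [-5,3] | prev [-5,2] | push {1,3}
  [13] u=1 | in [-5,3] | out [-5,5] | prev [-5,4] | push {6}
  [14] u=3 | in [-5,3] | out [-5,3] | ==
  [15] u=6 | in [-5,5] | out [-5,3] | prev [-5,2] | push {2}
  [16] u=2 | in [-5,3] | out [-5,4] | prev [-5,3] | push {1,3}
  [17] u=1 | in [-5,4] | out [-5,5] | ==
  [18] u=3 | in [-5,4] | out [-5,4] | prev [-5,3] | push {}

Converged values:
  [0] [-3,3]
  [1] [-5,5]
  [2] [-5,4]
  [3] [-5,4]
  [4] [-4,1]
  [5] [-3,2]
  [6] [-5,3]

[-4,1]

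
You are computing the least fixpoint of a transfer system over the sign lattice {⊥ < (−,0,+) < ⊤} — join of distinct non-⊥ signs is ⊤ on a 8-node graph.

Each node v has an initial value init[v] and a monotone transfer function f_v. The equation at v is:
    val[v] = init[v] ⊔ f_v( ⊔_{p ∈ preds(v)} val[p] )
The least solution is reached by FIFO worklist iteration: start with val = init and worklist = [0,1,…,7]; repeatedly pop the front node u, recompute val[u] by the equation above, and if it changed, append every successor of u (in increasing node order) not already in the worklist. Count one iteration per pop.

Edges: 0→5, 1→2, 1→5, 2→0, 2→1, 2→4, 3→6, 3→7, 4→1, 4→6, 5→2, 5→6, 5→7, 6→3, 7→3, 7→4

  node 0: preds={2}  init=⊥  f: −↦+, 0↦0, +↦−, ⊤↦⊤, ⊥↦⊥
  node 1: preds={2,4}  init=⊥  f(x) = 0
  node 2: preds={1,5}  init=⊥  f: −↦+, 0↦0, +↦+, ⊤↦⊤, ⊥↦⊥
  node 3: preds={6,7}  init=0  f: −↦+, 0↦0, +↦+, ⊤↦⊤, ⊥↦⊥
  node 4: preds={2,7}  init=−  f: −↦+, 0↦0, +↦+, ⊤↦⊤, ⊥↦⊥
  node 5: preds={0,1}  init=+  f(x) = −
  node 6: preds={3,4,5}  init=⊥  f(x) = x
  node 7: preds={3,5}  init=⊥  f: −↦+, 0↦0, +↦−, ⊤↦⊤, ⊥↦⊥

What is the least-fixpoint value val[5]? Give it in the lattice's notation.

Worklist (16 pops):
  #1 pop 0: in=⊥ → ⊥ (no change)
  #2 pop 1: in=− → 0 (was ⊥); enqueue []
  #3 pop 2: in=⊤ → ⊤ (was ⊥); enqueue [0,1]
  #4 pop 3: in=⊥ → 0 (no change)
  #5 pop 4: in=⊤ → ⊤ (was −); enqueue []
  #6 pop 5: in=0 → ⊤ (was +); enqueue [2]
  #7 pop 6: in=⊤ → ⊤ (was ⊥); enqueue [3]
  #8 pop 7: in=⊤ → ⊤ (was ⊥); enqueue [4]
  #9 pop 0: in=⊤ → ⊤ (was ⊥); enqueue [5]
  #10 pop 1: in=⊤ → 0 (no change)
  #11 pop 2: in=⊤ → ⊤ (no change)
  #12 pop 3: in=⊤ → ⊤ (was 0); enqueue [6,7]
  #13 pop 4: in=⊤ → ⊤ (no change)
  #14 pop 5: in=⊤ → ⊤ (no change)
  #15 pop 6: in=⊤ → ⊤ (no change)
  #16 pop 7: in=⊤ → ⊤ (no change)

Fixpoint:
  val[0] = ⊤
  val[1] = 0
  val[2] = ⊤
  val[3] = ⊤
  val[4] = ⊤
  val[5] = ⊤
  val[6] = ⊤
  val[7] = ⊤

⊤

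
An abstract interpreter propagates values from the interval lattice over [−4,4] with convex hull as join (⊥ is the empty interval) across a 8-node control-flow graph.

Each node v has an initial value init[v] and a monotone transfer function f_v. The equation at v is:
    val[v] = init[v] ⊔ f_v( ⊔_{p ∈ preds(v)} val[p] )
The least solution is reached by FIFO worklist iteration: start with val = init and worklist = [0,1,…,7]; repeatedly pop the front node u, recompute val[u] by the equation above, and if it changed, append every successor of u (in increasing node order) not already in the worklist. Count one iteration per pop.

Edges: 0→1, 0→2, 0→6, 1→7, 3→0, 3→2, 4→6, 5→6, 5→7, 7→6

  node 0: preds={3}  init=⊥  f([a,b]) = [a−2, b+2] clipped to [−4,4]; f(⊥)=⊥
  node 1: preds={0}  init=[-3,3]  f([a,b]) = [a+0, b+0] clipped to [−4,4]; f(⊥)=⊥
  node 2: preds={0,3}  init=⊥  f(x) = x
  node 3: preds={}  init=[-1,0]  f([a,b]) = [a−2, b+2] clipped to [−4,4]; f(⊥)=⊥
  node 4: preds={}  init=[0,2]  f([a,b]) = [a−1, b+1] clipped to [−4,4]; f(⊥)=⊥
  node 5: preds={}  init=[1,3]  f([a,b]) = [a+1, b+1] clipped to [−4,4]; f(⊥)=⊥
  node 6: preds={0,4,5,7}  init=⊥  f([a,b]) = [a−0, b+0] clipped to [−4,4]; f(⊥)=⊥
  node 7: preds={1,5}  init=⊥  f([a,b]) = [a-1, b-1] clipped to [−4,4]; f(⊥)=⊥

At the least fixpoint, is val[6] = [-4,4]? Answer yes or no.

Iteration log — 9 steps:
  step 1. node 0  ⊔preds=[-1,0]  new=[-3,2]  old=⊥  +wl: 
  step 2. node 1  ⊔preds=[-3,2]  new=[-3,3]  stable
  step 3. node 2  ⊔preds=[-3,2]  new=[-3,2]  old=⊥  +wl: 
  step 4. node 3  ⊔preds=⊥  new=[-1,0]  stable
  step 5. node 4  ⊔preds=⊥  new=[0,2]  stable
  step 6. node 5  ⊔preds=⊥  new=[1,3]  stable
  step 7. node 6  ⊔preds=[-3,3]  new=[-3,3]  old=⊥  +wl: 
  step 8. node 7  ⊔preds=[-3,3]  new=[-4,2]  old=⊥  +wl: 6
  step 9. node 6  ⊔preds=[-4,3]  new=[-4,3]  old=[-3,3]  +wl: 

Least fixpoint reached:
  node 0: [-3,2]
  node 1: [-3,3]
  node 2: [-3,2]
  node 3: [-1,0]
  node 4: [0,2]
  node 5: [1,3]
  node 6: [-4,3]
  node 7: [-4,2]

no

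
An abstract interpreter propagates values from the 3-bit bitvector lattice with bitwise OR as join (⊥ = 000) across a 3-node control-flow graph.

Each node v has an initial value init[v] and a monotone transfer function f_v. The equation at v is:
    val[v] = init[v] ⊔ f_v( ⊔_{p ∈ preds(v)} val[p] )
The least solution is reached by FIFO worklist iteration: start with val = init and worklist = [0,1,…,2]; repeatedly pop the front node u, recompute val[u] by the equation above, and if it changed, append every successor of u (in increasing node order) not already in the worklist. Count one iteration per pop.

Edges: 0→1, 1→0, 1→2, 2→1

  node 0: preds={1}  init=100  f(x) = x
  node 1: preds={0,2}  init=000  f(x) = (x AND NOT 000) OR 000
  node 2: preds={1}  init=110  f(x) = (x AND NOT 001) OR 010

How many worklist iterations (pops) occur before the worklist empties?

5

Worklist (5 pops):
  #1 pop 0: in=000 → 100 (no change)
  #2 pop 1: in=110 → 110 (was 000); enqueue [0]
  #3 pop 2: in=110 → 110 (no change)
  #4 pop 0: in=110 → 110 (was 100); enqueue [1]
  #5 pop 1: in=110 → 110 (no change)

Fixpoint:
  val[0] = 110
  val[1] = 110
  val[2] = 110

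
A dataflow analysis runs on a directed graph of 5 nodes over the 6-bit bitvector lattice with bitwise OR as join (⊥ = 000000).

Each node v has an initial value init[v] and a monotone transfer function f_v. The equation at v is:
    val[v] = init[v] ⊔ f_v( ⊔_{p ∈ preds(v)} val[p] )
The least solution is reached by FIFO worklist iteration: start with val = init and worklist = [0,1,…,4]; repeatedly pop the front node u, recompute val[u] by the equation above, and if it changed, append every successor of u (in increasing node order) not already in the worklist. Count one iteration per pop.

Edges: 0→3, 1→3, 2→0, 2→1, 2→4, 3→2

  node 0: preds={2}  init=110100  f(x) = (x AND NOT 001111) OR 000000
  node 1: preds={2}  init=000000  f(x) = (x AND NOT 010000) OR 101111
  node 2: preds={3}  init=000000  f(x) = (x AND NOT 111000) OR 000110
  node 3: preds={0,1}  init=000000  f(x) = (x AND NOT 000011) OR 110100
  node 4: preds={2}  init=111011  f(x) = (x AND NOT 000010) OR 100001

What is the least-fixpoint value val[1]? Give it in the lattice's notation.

Iteration log — 8 steps:
  step 1. node 0  ⊔preds=000000  new=110100  stable
  step 2. node 1  ⊔preds=000000  new=101111  old=000000  +wl: 
  step 3. node 2  ⊔preds=000000  new=000110  old=000000  +wl: 0,1
  step 4. node 3  ⊔preds=111111  new=111100  old=000000  +wl: 2
  step 5. node 4  ⊔preds=000110  new=111111  old=111011  +wl: 
  step 6. node 0  ⊔preds=000110  new=110100  stable
  step 7. node 1  ⊔preds=000110  new=101111  stable
  step 8. node 2  ⊔preds=111100  new=000110  stable

Least fixpoint reached:
  node 0: 110100
  node 1: 101111
  node 2: 000110
  node 3: 111100
  node 4: 111111

101111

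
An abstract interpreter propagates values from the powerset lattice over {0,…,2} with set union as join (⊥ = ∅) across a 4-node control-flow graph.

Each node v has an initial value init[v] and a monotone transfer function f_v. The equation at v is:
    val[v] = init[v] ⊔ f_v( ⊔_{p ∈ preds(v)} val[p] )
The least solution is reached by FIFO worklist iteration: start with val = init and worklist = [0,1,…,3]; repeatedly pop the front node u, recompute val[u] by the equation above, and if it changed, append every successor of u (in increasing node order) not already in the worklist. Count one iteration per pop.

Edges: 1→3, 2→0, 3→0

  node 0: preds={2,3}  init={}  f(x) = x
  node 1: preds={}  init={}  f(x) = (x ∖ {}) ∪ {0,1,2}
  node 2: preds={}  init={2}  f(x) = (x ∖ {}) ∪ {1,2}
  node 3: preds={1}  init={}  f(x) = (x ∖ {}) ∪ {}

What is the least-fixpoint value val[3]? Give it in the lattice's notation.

{0,1,2}

Trace (5 dequeues):
  [1] u=0 | in {2} | out {2} | prev {} | push {}
  [2] u=1 | in {} | out {0,1,2} | prev {} | push {}
  [3] u=2 | in {} | out {1,2} | prev {2} | push {0}
  [4] u=3 | in {0,1,2} | out {0,1,2} | prev {} | push {}
  [5] u=0 | in {0,1,2} | out {0,1,2} | prev {2} | push {}

Converged values:
  [0] {0,1,2}
  [1] {0,1,2}
  [2] {1,2}
  [3] {0,1,2}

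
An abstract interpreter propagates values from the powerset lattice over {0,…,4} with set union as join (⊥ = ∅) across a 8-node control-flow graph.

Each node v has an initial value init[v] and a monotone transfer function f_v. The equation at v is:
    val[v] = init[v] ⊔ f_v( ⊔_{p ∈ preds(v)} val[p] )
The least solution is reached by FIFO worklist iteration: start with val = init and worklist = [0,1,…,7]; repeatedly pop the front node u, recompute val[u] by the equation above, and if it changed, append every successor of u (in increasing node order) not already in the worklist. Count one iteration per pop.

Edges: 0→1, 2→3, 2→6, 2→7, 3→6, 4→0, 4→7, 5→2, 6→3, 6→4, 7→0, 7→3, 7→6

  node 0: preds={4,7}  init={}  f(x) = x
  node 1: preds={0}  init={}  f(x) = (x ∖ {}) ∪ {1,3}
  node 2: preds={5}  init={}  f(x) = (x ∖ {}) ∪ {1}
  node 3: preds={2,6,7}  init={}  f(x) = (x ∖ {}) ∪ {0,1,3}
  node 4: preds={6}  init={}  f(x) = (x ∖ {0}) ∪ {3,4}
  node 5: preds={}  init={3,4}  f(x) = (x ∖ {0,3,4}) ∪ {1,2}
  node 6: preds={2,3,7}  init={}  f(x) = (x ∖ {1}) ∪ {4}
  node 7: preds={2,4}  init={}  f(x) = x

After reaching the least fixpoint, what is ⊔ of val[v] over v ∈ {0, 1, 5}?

{1,2,3,4}

Worklist (21 pops):
  #1 pop 0: in={} → {} (no change)
  #2 pop 1: in={} → {1,3} (was {}); enqueue []
  #3 pop 2: in={3,4} → {1,3,4} (was {}); enqueue []
  #4 pop 3: in={1,3,4} → {0,1,3,4} (was {}); enqueue []
  #5 pop 4: in={} → {3,4} (was {}); enqueue [0]
  #6 pop 5: in={} → {1,2,3,4} (was {3,4}); enqueue [2]
  #7 pop 6: in={0,1,3,4} → {0,3,4} (was {}); enqueue [3,4]
  #8 pop 7: in={1,3,4} → {1,3,4} (was {}); enqueue [6]
  #9 pop 0: in={1,3,4} → {1,3,4} (was {}); enqueue [1]
  #10 pop 2: in={1,2,3,4} → {1,2,3,4} (was {1,3,4}); enqueue [7]
  #11 pop 3: in={0,1,2,3,4} → {0,1,2,3,4} (was {0,1,3,4}); enqueue []
  #12 pop 4: in={0,3,4} → {3,4} (no change)
  #13 pop 6: in={0,1,2,3,4} → {0,2,3,4} (was {0,3,4}); enqueue [3,4]
  #14 pop 1: in={1,3,4} → {1,3,4} (was {1,3}); enqueue []
  #15 pop 7: in={1,2,3,4} → {1,2,3,4} (was {1,3,4}); enqueue [0,6]
  #16 pop 3: in={0,1,2,3,4} → {0,1,2,3,4} (no change)
  #17 pop 4: in={0,2,3,4} → {2,3,4} (was {3,4}); enqueue [7]
  #18 pop 0: in={1,2,3,4} → {1,2,3,4} (was {1,3,4}); enqueue [1]
  #19 pop 6: in={0,1,2,3,4} → {0,2,3,4} (no change)
  #20 pop 7: in={1,2,3,4} → {1,2,3,4} (no change)
  #21 pop 1: in={1,2,3,4} → {1,2,3,4} (was {1,3,4}); enqueue []

Fixpoint:
  val[0] = {1,2,3,4}
  val[1] = {1,2,3,4}
  val[2] = {1,2,3,4}
  val[3] = {0,1,2,3,4}
  val[4] = {2,3,4}
  val[5] = {1,2,3,4}
  val[6] = {0,2,3,4}
  val[7] = {1,2,3,4}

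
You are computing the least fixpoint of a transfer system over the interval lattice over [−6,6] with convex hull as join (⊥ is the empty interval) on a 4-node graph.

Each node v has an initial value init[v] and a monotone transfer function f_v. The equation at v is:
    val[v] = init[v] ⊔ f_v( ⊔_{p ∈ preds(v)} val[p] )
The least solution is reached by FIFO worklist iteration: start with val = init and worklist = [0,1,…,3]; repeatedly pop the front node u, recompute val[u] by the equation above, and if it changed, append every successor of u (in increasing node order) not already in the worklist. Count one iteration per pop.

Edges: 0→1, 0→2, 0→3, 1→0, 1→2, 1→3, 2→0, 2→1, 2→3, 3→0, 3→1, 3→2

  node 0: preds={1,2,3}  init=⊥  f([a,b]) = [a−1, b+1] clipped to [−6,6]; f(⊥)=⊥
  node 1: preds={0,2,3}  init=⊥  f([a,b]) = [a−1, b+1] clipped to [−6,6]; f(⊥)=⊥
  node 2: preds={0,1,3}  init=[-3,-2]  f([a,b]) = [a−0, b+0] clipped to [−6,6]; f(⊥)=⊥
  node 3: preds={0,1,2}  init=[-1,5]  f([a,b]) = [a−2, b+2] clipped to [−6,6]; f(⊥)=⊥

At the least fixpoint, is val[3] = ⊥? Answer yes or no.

Trace (10 dequeues):
  [1] u=0 | in [-3,5] | out [-4,6] | prev ⊥ | push {}
  [2] u=1 | in [-4,6] | out [-5,6] | prev ⊥ | push {0}
  [3] u=2 | in [-5,6] | out [-5,6] | prev [-3,-2] | push {1}
  [4] u=3 | in [-5,6] | out [-6,6] | prev [-1,5] | push {2}
  [5] u=0 | in [-6,6] | out [-6,6] | prev [-4,6] | push {3}
  [6] u=1 | in [-6,6] | out [-6,6] | prev [-5,6] | push {0}
  [7] u=2 | in [-6,6] | out [-6,6] | prev [-5,6] | push {1}
  [8] u=3 | in [-6,6] | out [-6,6] | ==
  [9] u=0 | in [-6,6] | out [-6,6] | ==
  [10] u=1 | in [-6,6] | out [-6,6] | ==

Converged values:
  [0] [-6,6]
  [1] [-6,6]
  [2] [-6,6]
  [3] [-6,6]

no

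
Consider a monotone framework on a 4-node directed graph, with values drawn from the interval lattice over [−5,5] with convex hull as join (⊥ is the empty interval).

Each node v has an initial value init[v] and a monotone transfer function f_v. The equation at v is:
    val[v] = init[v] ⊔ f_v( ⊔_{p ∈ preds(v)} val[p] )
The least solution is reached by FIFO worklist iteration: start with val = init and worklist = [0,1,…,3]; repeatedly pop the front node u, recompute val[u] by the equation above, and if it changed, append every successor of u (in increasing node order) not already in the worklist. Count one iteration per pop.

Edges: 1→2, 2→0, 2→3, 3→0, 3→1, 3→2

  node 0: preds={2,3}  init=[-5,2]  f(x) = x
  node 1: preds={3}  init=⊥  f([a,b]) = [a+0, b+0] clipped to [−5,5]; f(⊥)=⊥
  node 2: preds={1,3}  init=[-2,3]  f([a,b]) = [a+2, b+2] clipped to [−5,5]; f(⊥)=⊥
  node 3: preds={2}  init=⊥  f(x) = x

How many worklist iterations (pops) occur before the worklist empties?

12

Trace (12 dequeues):
  [1] u=0 | in [-2,3] | out [-5,3] | prev [-5,2] | push {}
  [2] u=1 | in ⊥ | out ⊥ | ==
  [3] u=2 | in ⊥ | out [-2,3] | ==
  [4] u=3 | in [-2,3] | out [-2,3] | prev ⊥ | push {0,1,2}
  [5] u=0 | in [-2,3] | out [-5,3] | ==
  [6] u=1 | in [-2,3] | out [-2,3] | prev ⊥ | push {}
  [7] u=2 | in [-2,3] | out [-2,5] | prev [-2,3] | push {0,3}
  [8] u=0 | in [-2,5] | out [-5,5] | prev [-5,3] | push {}
  [9] u=3 | in [-2,5] | out [-2,5] | prev [-2,3] | push {0,1,2}
  [10] u=0 | in [-2,5] | out [-5,5] | ==
  [11] u=1 | in [-2,5] | out [-2,5] | prev [-2,3] | push {}
  [12] u=2 | in [-2,5] | out [-2,5] | ==

Converged values:
  [0] [-5,5]
  [1] [-2,5]
  [2] [-2,5]
  [3] [-2,5]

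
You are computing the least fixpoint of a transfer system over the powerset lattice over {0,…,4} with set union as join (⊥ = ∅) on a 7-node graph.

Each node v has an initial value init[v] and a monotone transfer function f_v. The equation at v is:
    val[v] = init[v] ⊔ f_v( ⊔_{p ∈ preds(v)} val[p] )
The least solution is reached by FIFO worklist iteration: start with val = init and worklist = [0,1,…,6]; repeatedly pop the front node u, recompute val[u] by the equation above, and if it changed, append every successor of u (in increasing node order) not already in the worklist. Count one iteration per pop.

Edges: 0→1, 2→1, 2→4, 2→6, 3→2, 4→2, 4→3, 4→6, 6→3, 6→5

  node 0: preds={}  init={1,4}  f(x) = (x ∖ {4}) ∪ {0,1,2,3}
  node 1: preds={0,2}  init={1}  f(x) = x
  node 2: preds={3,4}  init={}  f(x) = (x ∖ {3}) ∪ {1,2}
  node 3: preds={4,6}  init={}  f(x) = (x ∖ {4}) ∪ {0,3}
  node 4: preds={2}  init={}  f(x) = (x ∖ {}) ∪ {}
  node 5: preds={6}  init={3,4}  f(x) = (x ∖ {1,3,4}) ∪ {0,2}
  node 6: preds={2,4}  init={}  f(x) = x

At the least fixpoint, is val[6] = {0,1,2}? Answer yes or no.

Trace (17 dequeues):
  [1] u=0 | in {} | out {0,1,2,3,4} | prev {1,4} | push {}
  [2] u=1 | in {0,1,2,3,4} | out {0,1,2,3,4} | prev {1} | push {}
  [3] u=2 | in {} | out {1,2} | prev {} | push {1}
  [4] u=3 | in {} | out {0,3} | prev {} | push {2}
  [5] u=4 | in {1,2} | out {1,2} | prev {} | push {3}
  [6] u=5 | in {} | out {0,2,3,4} | prev {3,4} | push {}
  [7] u=6 | in {1,2} | out {1,2} | prev {} | push {5}
  [8] u=1 | in {0,1,2,3,4} | out {0,1,2,3,4} | ==
  [9] u=2 | in {0,1,2,3} | out {0,1,2} | prev {1,2} | push {1,4,6}
  [10] u=3 | in {1,2} | out {0,1,2,3} | prev {0,3} | push {2}
  [11] u=5 | in {1,2} | out {0,2,3,4} | ==
  [12] u=1 | in {0,1,2,3,4} | out {0,1,2,3,4} | ==
  [13] u=4 | in {0,1,2} | out {0,1,2} | prev {1,2} | push {3}
  [14] u=6 | in {0,1,2} | out {0,1,2} | prev {1,2} | push {5}
  [15] u=2 | in {0,1,2,3} | out {0,1,2} | ==
  [16] u=3 | in {0,1,2} | out {0,1,2,3} | ==
  [17] u=5 | in {0,1,2} | out {0,2,3,4} | ==

Converged values:
  [0] {0,1,2,3,4}
  [1] {0,1,2,3,4}
  [2] {0,1,2}
  [3] {0,1,2,3}
  [4] {0,1,2}
  [5] {0,2,3,4}
  [6] {0,1,2}

yes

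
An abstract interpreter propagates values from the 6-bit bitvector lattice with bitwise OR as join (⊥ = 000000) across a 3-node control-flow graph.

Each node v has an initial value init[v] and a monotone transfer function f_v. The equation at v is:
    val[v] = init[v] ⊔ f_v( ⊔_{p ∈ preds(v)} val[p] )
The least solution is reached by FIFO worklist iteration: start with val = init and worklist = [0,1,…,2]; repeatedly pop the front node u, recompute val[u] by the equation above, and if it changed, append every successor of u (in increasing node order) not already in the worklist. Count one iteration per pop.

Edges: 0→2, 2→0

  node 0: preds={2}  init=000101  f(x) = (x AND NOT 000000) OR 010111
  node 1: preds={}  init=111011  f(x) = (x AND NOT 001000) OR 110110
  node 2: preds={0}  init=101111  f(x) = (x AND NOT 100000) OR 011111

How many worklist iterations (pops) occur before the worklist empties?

Iteration log — 4 steps:
  step 1. node 0  ⊔preds=101111  new=111111  old=000101  +wl: 
  step 2. node 1  ⊔preds=000000  new=111111  old=111011  +wl: 
  step 3. node 2  ⊔preds=111111  new=111111  old=101111  +wl: 0
  step 4. node 0  ⊔preds=111111  new=111111  stable

Least fixpoint reached:
  node 0: 111111
  node 1: 111111
  node 2: 111111

4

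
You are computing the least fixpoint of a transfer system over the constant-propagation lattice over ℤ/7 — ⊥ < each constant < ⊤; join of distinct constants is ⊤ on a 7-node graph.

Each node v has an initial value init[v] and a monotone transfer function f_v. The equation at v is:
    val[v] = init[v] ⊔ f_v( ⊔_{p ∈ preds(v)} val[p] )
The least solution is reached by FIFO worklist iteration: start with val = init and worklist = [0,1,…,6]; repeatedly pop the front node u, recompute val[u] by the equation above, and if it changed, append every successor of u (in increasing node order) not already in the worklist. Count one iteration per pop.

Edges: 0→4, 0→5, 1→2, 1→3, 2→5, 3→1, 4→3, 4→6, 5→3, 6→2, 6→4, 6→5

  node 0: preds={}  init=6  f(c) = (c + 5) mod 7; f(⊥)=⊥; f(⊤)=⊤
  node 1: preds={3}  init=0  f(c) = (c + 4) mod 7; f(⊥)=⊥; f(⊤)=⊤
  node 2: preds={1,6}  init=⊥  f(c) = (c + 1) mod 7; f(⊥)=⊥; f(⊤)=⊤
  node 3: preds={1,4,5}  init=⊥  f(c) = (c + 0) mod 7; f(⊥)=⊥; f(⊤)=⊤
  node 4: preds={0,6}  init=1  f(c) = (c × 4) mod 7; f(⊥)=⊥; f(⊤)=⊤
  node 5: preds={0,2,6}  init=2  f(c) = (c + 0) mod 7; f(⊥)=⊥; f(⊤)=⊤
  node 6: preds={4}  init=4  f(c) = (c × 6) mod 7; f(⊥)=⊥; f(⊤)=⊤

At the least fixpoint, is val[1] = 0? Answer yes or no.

no

Worklist (12 pops):
  #1 pop 0: in=⊥ → 6 (no change)
  #2 pop 1: in=⊥ → 0 (no change)
  #3 pop 2: in=⊤ → ⊤ (was ⊥); enqueue []
  #4 pop 3: in=⊤ → ⊤ (was ⊥); enqueue [1]
  #5 pop 4: in=⊤ → ⊤ (was 1); enqueue [3]
  #6 pop 5: in=⊤ → ⊤ (was 2); enqueue []
  #7 pop 6: in=⊤ → ⊤ (was 4); enqueue [2,4,5]
  #8 pop 1: in=⊤ → ⊤ (was 0); enqueue []
  #9 pop 3: in=⊤ → ⊤ (no change)
  #10 pop 2: in=⊤ → ⊤ (no change)
  #11 pop 4: in=⊤ → ⊤ (no change)
  #12 pop 5: in=⊤ → ⊤ (no change)

Fixpoint:
  val[0] = 6
  val[1] = ⊤
  val[2] = ⊤
  val[3] = ⊤
  val[4] = ⊤
  val[5] = ⊤
  val[6] = ⊤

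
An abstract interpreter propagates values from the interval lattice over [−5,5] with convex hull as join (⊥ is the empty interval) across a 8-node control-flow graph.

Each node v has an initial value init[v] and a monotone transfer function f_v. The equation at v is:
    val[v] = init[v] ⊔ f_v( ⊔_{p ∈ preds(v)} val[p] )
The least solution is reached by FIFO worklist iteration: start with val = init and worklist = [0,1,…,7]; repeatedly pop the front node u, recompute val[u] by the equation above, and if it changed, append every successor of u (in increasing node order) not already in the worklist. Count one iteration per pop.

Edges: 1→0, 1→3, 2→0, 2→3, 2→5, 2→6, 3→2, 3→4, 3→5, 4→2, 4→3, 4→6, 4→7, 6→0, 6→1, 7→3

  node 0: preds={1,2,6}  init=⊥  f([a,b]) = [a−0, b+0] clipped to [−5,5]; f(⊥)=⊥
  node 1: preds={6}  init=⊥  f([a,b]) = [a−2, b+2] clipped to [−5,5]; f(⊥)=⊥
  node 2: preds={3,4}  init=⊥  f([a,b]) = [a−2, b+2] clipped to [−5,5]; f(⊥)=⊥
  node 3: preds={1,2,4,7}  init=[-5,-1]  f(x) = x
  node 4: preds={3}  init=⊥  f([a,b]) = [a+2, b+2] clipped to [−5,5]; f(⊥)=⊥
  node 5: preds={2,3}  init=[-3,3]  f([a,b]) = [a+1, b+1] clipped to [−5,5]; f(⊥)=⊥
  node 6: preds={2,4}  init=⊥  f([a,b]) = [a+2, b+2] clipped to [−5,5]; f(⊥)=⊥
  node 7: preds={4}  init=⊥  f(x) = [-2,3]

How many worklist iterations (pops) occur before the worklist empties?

Iteration log — 21 steps:
  step 1. node 0  ⊔preds=⊥  new=⊥  stable
  step 2. node 1  ⊔preds=⊥  new=⊥  stable
  step 3. node 2  ⊔preds=[-5,-1]  new=[-5,1]  old=⊥  +wl: 0
  step 4. node 3  ⊔preds=[-5,1]  new=[-5,1]  old=[-5,-1]  +wl: 2
  step 5. node 4  ⊔preds=[-5,1]  new=[-3,3]  old=⊥  +wl: 3
  step 6. node 5  ⊔preds=[-5,1]  new=[-4,3]  old=[-3,3]  +wl: 
  step 7. node 6  ⊔preds=[-5,3]  new=[-3,5]  old=⊥  +wl: 1
  step 8. node 7  ⊔preds=[-3,3]  new=[-2,3]  old=⊥  +wl: 
  step 9. node 0  ⊔preds=[-5,5]  new=[-5,5]  old=⊥  +wl: 
  step 10. node 2  ⊔preds=[-5,3]  new=[-5,5]  old=[-5,1]  +wl: 0,5,6
  step 11. node 3  ⊔preds=[-5,5]  new=[-5,5]  old=[-5,1]  +wl: 2,4
  step 12. node 1  ⊔preds=[-3,5]  new=[-5,5]  old=⊥  +wl: 3
  step 13. node 0  ⊔preds=[-5,5]  new=[-5,5]  stable
  step 14. node 5  ⊔preds=[-5,5]  new=[-4,5]  old=[-4,3]  +wl: 
  step 15. node 6  ⊔preds=[-5,5]  new=[-3,5]  stable
  step 16. node 2  ⊔preds=[-5,5]  new=[-5,5]  stable
  step 17. node 4  ⊔preds=[-5,5]  new=[-3,5]  old=[-3,3]  +wl: 2,6,7
  step 18. node 3  ⊔preds=[-5,5]  new=[-5,5]  stable
  step 19. node 2  ⊔preds=[-5,5]  new=[-5,5]  stable
  step 20. node 6  ⊔preds=[-5,5]  new=[-3,5]  stable
  step 21. node 7  ⊔preds=[-3,5]  new=[-2,3]  stable

Least fixpoint reached:
  node 0: [-5,5]
  node 1: [-5,5]
  node 2: [-5,5]
  node 3: [-5,5]
  node 4: [-3,5]
  node 5: [-4,5]
  node 6: [-3,5]
  node 7: [-2,3]

21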